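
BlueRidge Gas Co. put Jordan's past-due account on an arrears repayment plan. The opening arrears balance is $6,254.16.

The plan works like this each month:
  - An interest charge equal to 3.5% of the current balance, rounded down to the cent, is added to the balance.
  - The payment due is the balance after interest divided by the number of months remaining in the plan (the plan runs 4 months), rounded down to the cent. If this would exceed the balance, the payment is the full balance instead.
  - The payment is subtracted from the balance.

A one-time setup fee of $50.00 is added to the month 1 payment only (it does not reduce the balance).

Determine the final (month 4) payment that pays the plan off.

$1,794.19

# | Opening | Interest | Payment | Fee | End bal
1 | $6,254.16 | $218.89 | $1,618.26 | $50.00 | $4,854.79
2 | $4,854.79 | $169.91 | $1,674.90 | — | $3,349.80
3 | $3,349.80 | $117.24 | $1,733.52 | — | $1,733.52
4 | $1,733.52 | $60.67 | $1,794.19 | — | $0.00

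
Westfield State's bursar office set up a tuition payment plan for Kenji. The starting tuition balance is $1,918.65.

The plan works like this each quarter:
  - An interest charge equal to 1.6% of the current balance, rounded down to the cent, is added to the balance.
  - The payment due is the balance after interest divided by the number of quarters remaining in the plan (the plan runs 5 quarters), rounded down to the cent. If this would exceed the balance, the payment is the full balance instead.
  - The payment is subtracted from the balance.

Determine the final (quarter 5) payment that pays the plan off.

Quarter 1: opening $1,918.65; interest $30.69 → $1,949.34; payment $389.86; balance $1,559.48
Quarter 2: opening $1,559.48; interest $24.95 → $1,584.43; payment $396.10; balance $1,188.33
Quarter 3: opening $1,188.33; interest $19.01 → $1,207.34; payment $402.44; balance $804.90
Quarter 4: opening $804.90; interest $12.87 → $817.77; payment $408.88; balance $408.89
Quarter 5: opening $408.89; interest $6.54 → $415.43; payment $415.43; balance $0.00

$415.43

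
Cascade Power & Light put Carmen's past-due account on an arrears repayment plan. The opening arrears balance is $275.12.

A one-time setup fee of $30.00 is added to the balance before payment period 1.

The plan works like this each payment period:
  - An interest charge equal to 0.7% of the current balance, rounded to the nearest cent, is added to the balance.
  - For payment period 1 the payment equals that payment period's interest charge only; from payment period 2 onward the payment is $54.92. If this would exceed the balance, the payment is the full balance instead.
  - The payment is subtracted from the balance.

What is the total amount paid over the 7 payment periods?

$314.48

Payment period 1: opening $305.12; interest $2.14 → $307.26; payment $2.14; balance $305.12
Payment period 2: opening $305.12; interest $2.14 → $307.26; payment $54.92; balance $252.34
Payment period 3: opening $252.34; interest $1.77 → $254.11; payment $54.92; balance $199.19
Payment period 4: opening $199.19; interest $1.39 → $200.58; payment $54.92; balance $145.66
Payment period 5: opening $145.66; interest $1.02 → $146.68; payment $54.92; balance $91.76
Payment period 6: opening $91.76; interest $0.64 → $92.40; payment $54.92; balance $37.48
Payment period 7: opening $37.48; interest $0.26 → $37.74; payment $37.74; balance $0.00
Total paid: $314.48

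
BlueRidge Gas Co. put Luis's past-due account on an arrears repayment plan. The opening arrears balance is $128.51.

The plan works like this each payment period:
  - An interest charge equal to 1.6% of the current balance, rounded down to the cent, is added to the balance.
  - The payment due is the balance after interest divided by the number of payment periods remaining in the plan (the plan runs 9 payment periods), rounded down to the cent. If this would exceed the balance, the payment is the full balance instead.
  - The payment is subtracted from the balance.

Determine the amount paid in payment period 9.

$16.47

# | Opening | Interest | Payment | End bal
1 | $128.51 | $2.05 | $14.50 | $116.06
2 | $116.06 | $1.85 | $14.73 | $103.18
3 | $103.18 | $1.65 | $14.97 | $89.86
4 | $89.86 | $1.43 | $15.21 | $76.08
5 | $76.08 | $1.21 | $15.45 | $61.84
6 | $61.84 | $0.98 | $15.70 | $47.12
7 | $47.12 | $0.75 | $15.95 | $31.92
8 | $31.92 | $0.51 | $16.21 | $16.22
9 | $16.22 | $0.25 | $16.47 | $0.00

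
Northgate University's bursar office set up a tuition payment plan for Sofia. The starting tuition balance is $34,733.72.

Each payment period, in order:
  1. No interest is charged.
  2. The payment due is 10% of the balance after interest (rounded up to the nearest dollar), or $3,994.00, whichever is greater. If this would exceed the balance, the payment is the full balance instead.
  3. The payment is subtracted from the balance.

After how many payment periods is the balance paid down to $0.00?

# | Opening | Payment | End bal
1 | $34,733.72 | $3,994.00 | $30,739.72
2 | $30,739.72 | $3,994.00 | $26,745.72
3 | $26,745.72 | $3,994.00 | $22,751.72
4 | $22,751.72 | $3,994.00 | $18,757.72
5 | $18,757.72 | $3,994.00 | $14,763.72
6 | $14,763.72 | $3,994.00 | $10,769.72
7 | $10,769.72 | $3,994.00 | $6,775.72
8 | $6,775.72 | $3,994.00 | $2,781.72
9 | $2,781.72 | $2,781.72 | $0.00
Balance reaches $0.00 in payment period 9.

9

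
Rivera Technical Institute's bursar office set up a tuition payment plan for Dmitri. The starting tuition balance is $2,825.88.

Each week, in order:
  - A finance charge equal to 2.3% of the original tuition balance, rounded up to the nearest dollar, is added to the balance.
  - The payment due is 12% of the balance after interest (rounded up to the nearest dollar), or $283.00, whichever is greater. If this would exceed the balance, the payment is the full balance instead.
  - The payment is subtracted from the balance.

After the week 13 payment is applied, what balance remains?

$0.00

Week 1: $2,825.88 +$65.00 interest = $2,890.88; pay $347.00 → $2,543.88
Week 2: $2,543.88 +$65.00 interest = $2,608.88; pay $314.00 → $2,294.88
Week 3: $2,294.88 +$65.00 interest = $2,359.88; pay $284.00 → $2,075.88
Week 4: $2,075.88 +$65.00 interest = $2,140.88; pay $283.00 → $1,857.88
Week 5: $1,857.88 +$65.00 interest = $1,922.88; pay $283.00 → $1,639.88
Week 6: $1,639.88 +$65.00 interest = $1,704.88; pay $283.00 → $1,421.88
Week 7: $1,421.88 +$65.00 interest = $1,486.88; pay $283.00 → $1,203.88
Week 8: $1,203.88 +$65.00 interest = $1,268.88; pay $283.00 → $985.88
Week 9: $985.88 +$65.00 interest = $1,050.88; pay $283.00 → $767.88
Week 10: $767.88 +$65.00 interest = $832.88; pay $283.00 → $549.88
Week 11: $549.88 +$65.00 interest = $614.88; pay $283.00 → $331.88
Week 12: $331.88 +$65.00 interest = $396.88; pay $283.00 → $113.88
Week 13: $113.88 +$65.00 interest = $178.88; pay $178.88 → $0.00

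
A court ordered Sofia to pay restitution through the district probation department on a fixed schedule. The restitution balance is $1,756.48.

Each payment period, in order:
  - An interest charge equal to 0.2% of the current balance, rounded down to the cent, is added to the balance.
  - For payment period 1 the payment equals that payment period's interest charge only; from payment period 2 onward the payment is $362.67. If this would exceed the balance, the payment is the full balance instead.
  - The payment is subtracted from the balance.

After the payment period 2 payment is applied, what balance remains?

$1,397.32

Payment period 1: opening $1,756.48; interest $3.51 → $1,759.99; payment $3.51; balance $1,756.48
Payment period 2: opening $1,756.48; interest $3.51 → $1,759.99; payment $362.67; balance $1,397.32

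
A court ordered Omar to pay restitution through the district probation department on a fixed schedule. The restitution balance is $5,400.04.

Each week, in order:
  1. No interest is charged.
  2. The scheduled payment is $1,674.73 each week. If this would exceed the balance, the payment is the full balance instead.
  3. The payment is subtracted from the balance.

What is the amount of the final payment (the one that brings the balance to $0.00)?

$375.85

Week 1: $5,400.04 − $1,674.73 → $3,725.31
Week 2: $3,725.31 − $1,674.73 → $2,050.58
Week 3: $2,050.58 − $1,674.73 → $375.85
Week 4: $375.85 − $375.85 → $0.00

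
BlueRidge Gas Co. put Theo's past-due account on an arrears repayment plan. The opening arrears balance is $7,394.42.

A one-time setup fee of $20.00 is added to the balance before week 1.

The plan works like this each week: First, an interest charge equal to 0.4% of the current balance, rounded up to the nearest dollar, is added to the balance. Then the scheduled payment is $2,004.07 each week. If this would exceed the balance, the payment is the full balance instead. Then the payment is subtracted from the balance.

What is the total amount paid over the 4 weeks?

$7,486.42

# | Opening | Interest | Payment | End bal
1 | $7,414.42 | $30.00 | $2,004.07 | $5,440.35
2 | $5,440.35 | $22.00 | $2,004.07 | $3,458.28
3 | $3,458.28 | $14.00 | $2,004.07 | $1,468.21
4 | $1,468.21 | $6.00 | $1,474.21 | $0.00
Total paid: $7,486.42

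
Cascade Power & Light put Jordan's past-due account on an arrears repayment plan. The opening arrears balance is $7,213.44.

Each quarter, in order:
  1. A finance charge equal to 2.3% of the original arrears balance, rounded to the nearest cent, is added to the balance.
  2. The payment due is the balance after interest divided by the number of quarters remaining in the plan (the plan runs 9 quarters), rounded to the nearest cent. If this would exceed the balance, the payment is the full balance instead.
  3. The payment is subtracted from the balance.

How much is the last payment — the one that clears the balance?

$1,270.84

Quarter 1: $7,213.44 +$165.91 interest = $7,379.35; pay $819.93 → $6,559.42
Quarter 2: $6,559.42 +$165.91 interest = $6,725.33; pay $840.67 → $5,884.66
Quarter 3: $5,884.66 +$165.91 interest = $6,050.57; pay $864.37 → $5,186.20
Quarter 4: $5,186.20 +$165.91 interest = $5,352.11; pay $892.02 → $4,460.09
Quarter 5: $4,460.09 +$165.91 interest = $4,626.00; pay $925.20 → $3,700.80
Quarter 6: $3,700.80 +$165.91 interest = $3,866.71; pay $966.68 → $2,900.03
Quarter 7: $2,900.03 +$165.91 interest = $3,065.94; pay $1,021.98 → $2,043.96
Quarter 8: $2,043.96 +$165.91 interest = $2,209.87; pay $1,104.94 → $1,104.93
Quarter 9: $1,104.93 +$165.91 interest = $1,270.84; pay $1,270.84 → $0.00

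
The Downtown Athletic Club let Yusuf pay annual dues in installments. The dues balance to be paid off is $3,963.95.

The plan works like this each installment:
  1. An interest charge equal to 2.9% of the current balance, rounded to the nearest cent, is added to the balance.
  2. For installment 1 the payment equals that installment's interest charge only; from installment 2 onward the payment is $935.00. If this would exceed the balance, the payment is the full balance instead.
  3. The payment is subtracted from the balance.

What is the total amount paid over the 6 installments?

# | Opening | Interest | Payment | End bal
1 | $3,963.95 | $114.95 | $114.95 | $3,963.95
2 | $3,963.95 | $114.95 | $935.00 | $3,143.90
3 | $3,143.90 | $91.17 | $935.00 | $2,300.07
4 | $2,300.07 | $66.70 | $935.00 | $1,431.77
5 | $1,431.77 | $41.52 | $935.00 | $538.29
6 | $538.29 | $15.61 | $553.90 | $0.00
Total paid: $4,408.85

$4,408.85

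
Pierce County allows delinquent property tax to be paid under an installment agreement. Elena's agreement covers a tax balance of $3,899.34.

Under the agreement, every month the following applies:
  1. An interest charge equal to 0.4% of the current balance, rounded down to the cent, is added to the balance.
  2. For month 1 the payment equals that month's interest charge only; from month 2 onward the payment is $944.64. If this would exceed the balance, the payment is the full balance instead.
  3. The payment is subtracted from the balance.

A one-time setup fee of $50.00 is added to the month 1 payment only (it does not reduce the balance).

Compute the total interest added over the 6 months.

$56.25

Month 1: opening $3,899.34; interest $15.59 → $3,914.93; payment $15.59 (+ $50.00 fee); balance $3,899.34
Month 2: opening $3,899.34; interest $15.59 → $3,914.93; payment $944.64; balance $2,970.29
Month 3: opening $2,970.29; interest $11.88 → $2,982.17; payment $944.64; balance $2,037.53
Month 4: opening $2,037.53; interest $8.15 → $2,045.68; payment $944.64; balance $1,101.04
Month 5: opening $1,101.04; interest $4.40 → $1,105.44; payment $944.64; balance $160.80
Month 6: opening $160.80; interest $0.64 → $161.44; payment $161.44; balance $0.00
Total interest: $15.59 + $15.59 + $11.88 + $8.15 + $4.40 + $0.64 = $56.25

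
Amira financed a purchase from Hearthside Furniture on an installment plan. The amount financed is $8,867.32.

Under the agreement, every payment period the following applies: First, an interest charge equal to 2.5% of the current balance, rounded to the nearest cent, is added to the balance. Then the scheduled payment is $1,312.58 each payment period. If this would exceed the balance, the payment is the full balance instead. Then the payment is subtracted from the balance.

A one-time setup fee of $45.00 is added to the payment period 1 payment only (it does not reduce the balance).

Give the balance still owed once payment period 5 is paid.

$3,133.20

Payment period 1: $8,867.32 +$221.68 interest = $9,089.00; pay $1,312.58 (+ $45.00 fee) → $7,776.42
Payment period 2: $7,776.42 +$194.41 interest = $7,970.83; pay $1,312.58 → $6,658.25
Payment period 3: $6,658.25 +$166.46 interest = $6,824.71; pay $1,312.58 → $5,512.13
Payment period 4: $5,512.13 +$137.80 interest = $5,649.93; pay $1,312.58 → $4,337.35
Payment period 5: $4,337.35 +$108.43 interest = $4,445.78; pay $1,312.58 → $3,133.20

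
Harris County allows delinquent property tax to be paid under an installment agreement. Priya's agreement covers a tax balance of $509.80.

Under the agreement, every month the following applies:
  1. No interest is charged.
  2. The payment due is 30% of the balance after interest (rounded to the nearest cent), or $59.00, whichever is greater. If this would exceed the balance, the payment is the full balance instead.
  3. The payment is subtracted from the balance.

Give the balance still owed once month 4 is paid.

Month 1: $509.80 − $152.94 → $356.86
Month 2: $356.86 − $107.06 → $249.80
Month 3: $249.80 − $74.94 → $174.86
Month 4: $174.86 − $59.00 → $115.86

$115.86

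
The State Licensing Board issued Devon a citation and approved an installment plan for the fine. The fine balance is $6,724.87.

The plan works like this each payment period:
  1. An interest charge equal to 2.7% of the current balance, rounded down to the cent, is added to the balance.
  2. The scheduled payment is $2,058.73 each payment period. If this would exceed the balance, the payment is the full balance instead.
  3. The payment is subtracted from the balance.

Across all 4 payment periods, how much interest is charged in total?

# | Opening | Interest | Payment | End bal
1 | $6,724.87 | $181.57 | $2,058.73 | $4,847.71
2 | $4,847.71 | $130.88 | $2,058.73 | $2,919.86
3 | $2,919.86 | $78.83 | $2,058.73 | $939.96
4 | $939.96 | $25.37 | $965.33 | $0.00
Total interest: $181.57 + $130.88 + $78.83 + $25.37 = $416.65

$416.65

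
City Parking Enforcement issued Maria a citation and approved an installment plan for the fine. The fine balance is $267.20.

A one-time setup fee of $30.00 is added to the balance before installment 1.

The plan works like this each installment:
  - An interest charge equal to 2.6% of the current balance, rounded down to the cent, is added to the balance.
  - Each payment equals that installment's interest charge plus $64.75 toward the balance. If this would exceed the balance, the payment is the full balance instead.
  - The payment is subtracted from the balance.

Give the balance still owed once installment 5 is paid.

$0.00

Installment 1: opening $297.20; interest $7.72 → $304.92; payment $72.47; balance $232.45
Installment 2: opening $232.45; interest $6.04 → $238.49; payment $70.79; balance $167.70
Installment 3: opening $167.70; interest $4.36 → $172.06; payment $69.11; balance $102.95
Installment 4: opening $102.95; interest $2.67 → $105.62; payment $67.42; balance $38.20
Installment 5: opening $38.20; interest $0.99 → $39.19; payment $39.19; balance $0.00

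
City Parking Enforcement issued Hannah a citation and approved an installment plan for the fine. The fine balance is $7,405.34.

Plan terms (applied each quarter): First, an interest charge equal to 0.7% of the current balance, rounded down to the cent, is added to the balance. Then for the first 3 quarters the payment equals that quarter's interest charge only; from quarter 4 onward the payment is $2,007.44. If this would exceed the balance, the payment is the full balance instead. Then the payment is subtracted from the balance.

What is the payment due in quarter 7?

Quarter 1: opening $7,405.34; interest $51.83 → $7,457.17; payment $51.83; balance $7,405.34
Quarter 2: opening $7,405.34; interest $51.83 → $7,457.17; payment $51.83; balance $7,405.34
Quarter 3: opening $7,405.34; interest $51.83 → $7,457.17; payment $51.83; balance $7,405.34
Quarter 4: opening $7,405.34; interest $51.83 → $7,457.17; payment $2,007.44; balance $5,449.73
Quarter 5: opening $5,449.73; interest $38.14 → $5,487.87; payment $2,007.44; balance $3,480.43
Quarter 6: opening $3,480.43; interest $24.36 → $3,504.79; payment $2,007.44; balance $1,497.35
Quarter 7: opening $1,497.35; interest $10.48 → $1,507.83; payment $1,507.83; balance $0.00

$1,507.83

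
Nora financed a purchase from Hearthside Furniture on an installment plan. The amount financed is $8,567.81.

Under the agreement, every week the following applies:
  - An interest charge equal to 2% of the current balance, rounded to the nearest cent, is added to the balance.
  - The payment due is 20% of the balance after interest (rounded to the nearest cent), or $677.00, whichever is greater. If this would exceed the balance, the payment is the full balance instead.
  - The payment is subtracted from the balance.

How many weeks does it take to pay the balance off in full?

Week 1: opening $8,567.81; interest $171.36 → $8,739.17; payment $1,747.83; balance $6,991.34
Week 2: opening $6,991.34; interest $139.83 → $7,131.17; payment $1,426.23; balance $5,704.94
Week 3: opening $5,704.94; interest $114.10 → $5,819.04; payment $1,163.81; balance $4,655.23
Week 4: opening $4,655.23; interest $93.10 → $4,748.33; payment $949.67; balance $3,798.66
Week 5: opening $3,798.66; interest $75.97 → $3,874.63; payment $774.93; balance $3,099.70
Week 6: opening $3,099.70; interest $61.99 → $3,161.69; payment $677.00; balance $2,484.69
Week 7: opening $2,484.69; interest $49.69 → $2,534.38; payment $677.00; balance $1,857.38
Week 8: opening $1,857.38; interest $37.15 → $1,894.53; payment $677.00; balance $1,217.53
Week 9: opening $1,217.53; interest $24.35 → $1,241.88; payment $677.00; balance $564.88
Week 10: opening $564.88; interest $11.30 → $576.18; payment $576.18; balance $0.00
Balance reaches $0.00 in week 10.

10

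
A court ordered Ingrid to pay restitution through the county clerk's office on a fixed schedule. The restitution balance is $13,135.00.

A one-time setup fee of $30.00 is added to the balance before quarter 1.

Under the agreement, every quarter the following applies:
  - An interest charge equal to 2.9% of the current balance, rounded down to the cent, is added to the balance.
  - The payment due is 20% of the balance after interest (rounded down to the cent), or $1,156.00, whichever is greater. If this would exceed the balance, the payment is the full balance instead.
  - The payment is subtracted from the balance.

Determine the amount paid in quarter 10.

# | Opening | Interest | Payment | End bal
1 | $13,165.00 | $381.78 | $2,709.35 | $10,837.43
2 | $10,837.43 | $314.28 | $2,230.34 | $8,921.37
3 | $8,921.37 | $258.71 | $1,836.01 | $7,344.07
4 | $7,344.07 | $212.97 | $1,511.40 | $6,045.64
5 | $6,045.64 | $175.32 | $1,244.19 | $4,976.77
6 | $4,976.77 | $144.32 | $1,156.00 | $3,965.09
7 | $3,965.09 | $114.98 | $1,156.00 | $2,924.07
8 | $2,924.07 | $84.79 | $1,156.00 | $1,852.86
9 | $1,852.86 | $53.73 | $1,156.00 | $750.59
10 | $750.59 | $21.76 | $772.35 | $0.00

$772.35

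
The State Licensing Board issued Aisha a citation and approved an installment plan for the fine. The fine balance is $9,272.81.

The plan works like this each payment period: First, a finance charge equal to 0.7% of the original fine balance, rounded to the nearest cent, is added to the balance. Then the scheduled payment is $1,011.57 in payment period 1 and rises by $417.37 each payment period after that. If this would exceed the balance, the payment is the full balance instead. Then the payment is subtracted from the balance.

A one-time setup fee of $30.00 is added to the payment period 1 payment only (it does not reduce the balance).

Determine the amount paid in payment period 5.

$2,681.05

Payment period 1: $9,272.81 +$64.91 interest = $9,337.72; pay $1,011.57 (+ $30.00 fee) → $8,326.15
Payment period 2: $8,326.15 +$64.91 interest = $8,391.06; pay $1,428.94 → $6,962.12
Payment period 3: $6,962.12 +$64.91 interest = $7,027.03; pay $1,846.31 → $5,180.72
Payment period 4: $5,180.72 +$64.91 interest = $5,245.63; pay $2,263.68 → $2,981.95
Payment period 5: $2,981.95 +$64.91 interest = $3,046.86; pay $2,681.05 → $365.81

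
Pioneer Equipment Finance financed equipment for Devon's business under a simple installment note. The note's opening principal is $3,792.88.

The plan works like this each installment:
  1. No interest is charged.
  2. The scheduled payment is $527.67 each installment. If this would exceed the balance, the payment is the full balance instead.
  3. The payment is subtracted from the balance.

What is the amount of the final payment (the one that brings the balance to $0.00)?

$99.19

# | Opening | Payment | End bal
1 | $3,792.88 | $527.67 | $3,265.21
2 | $3,265.21 | $527.67 | $2,737.54
3 | $2,737.54 | $527.67 | $2,209.87
4 | $2,209.87 | $527.67 | $1,682.20
5 | $1,682.20 | $527.67 | $1,154.53
6 | $1,154.53 | $527.67 | $626.86
7 | $626.86 | $527.67 | $99.19
8 | $99.19 | $99.19 | $0.00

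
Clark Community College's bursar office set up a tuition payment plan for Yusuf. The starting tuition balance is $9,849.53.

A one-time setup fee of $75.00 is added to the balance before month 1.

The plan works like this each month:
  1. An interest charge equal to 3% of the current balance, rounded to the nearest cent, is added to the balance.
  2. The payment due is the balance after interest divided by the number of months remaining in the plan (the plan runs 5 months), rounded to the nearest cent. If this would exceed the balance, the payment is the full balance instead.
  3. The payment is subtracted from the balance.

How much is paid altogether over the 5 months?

$10,854.28

Month 1: $9,924.53 +$297.74 interest = $10,222.27; pay $2,044.45 → $8,177.82
Month 2: $8,177.82 +$245.33 interest = $8,423.15; pay $2,105.79 → $6,317.36
Month 3: $6,317.36 +$189.52 interest = $6,506.88; pay $2,168.96 → $4,337.92
Month 4: $4,337.92 +$130.14 interest = $4,468.06; pay $2,234.03 → $2,234.03
Month 5: $2,234.03 +$67.02 interest = $2,301.05; pay $2,301.05 → $0.00
Total paid: $10,854.28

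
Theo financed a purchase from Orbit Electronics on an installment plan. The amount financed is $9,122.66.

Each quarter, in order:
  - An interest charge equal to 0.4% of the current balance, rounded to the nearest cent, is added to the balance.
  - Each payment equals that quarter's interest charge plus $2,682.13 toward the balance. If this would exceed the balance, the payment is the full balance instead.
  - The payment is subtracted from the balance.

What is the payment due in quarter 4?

$1,080.58

# | Opening | Interest | Payment | End bal
1 | $9,122.66 | $36.49 | $2,718.62 | $6,440.53
2 | $6,440.53 | $25.76 | $2,707.89 | $3,758.40
3 | $3,758.40 | $15.03 | $2,697.16 | $1,076.27
4 | $1,076.27 | $4.31 | $1,080.58 | $0.00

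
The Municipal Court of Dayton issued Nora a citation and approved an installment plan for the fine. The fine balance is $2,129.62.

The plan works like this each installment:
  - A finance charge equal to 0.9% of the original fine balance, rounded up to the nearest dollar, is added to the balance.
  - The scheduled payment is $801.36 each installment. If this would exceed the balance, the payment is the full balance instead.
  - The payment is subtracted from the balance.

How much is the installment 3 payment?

$586.90

# | Opening | Interest | Payment | End bal
1 | $2,129.62 | $20.00 | $801.36 | $1,348.26
2 | $1,348.26 | $20.00 | $801.36 | $566.90
3 | $566.90 | $20.00 | $586.90 | $0.00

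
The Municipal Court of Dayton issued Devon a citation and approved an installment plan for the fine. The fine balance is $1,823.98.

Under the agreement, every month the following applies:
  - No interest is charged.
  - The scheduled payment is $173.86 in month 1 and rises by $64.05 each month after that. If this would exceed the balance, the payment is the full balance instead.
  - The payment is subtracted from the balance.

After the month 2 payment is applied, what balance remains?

# | Opening | Payment | End bal
1 | $1,823.98 | $173.86 | $1,650.12
2 | $1,650.12 | $237.91 | $1,412.21

$1,412.21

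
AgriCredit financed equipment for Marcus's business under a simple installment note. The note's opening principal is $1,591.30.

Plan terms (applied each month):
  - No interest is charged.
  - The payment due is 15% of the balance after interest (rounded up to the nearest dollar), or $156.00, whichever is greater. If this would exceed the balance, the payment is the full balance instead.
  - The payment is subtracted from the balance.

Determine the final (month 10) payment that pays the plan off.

# | Opening | Payment | End bal
1 | $1,591.30 | $239.00 | $1,352.30
2 | $1,352.30 | $203.00 | $1,149.30
3 | $1,149.30 | $173.00 | $976.30
4 | $976.30 | $156.00 | $820.30
5 | $820.30 | $156.00 | $664.30
6 | $664.30 | $156.00 | $508.30
7 | $508.30 | $156.00 | $352.30
8 | $352.30 | $156.00 | $196.30
9 | $196.30 | $156.00 | $40.30
10 | $40.30 | $40.30 | $0.00

$40.30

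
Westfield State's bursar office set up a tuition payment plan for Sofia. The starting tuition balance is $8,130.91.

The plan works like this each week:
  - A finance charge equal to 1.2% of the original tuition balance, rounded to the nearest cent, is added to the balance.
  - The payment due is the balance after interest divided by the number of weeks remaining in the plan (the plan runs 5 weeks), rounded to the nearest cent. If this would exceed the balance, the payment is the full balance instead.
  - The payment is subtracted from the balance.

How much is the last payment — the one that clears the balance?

$1,848.96

Week 1: $8,130.91 +$97.57 interest = $8,228.48; pay $1,645.70 → $6,582.78
Week 2: $6,582.78 +$97.57 interest = $6,680.35; pay $1,670.09 → $5,010.26
Week 3: $5,010.26 +$97.57 interest = $5,107.83; pay $1,702.61 → $3,405.22
Week 4: $3,405.22 +$97.57 interest = $3,502.79; pay $1,751.40 → $1,751.39
Week 5: $1,751.39 +$97.57 interest = $1,848.96; pay $1,848.96 → $0.00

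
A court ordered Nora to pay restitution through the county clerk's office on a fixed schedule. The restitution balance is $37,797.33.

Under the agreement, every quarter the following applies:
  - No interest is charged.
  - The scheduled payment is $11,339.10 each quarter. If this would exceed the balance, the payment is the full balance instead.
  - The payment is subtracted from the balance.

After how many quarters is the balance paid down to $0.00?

Quarter 1: $37,797.33 − $11,339.10 → $26,458.23
Quarter 2: $26,458.23 − $11,339.10 → $15,119.13
Quarter 3: $15,119.13 − $11,339.10 → $3,780.03
Quarter 4: $3,780.03 − $3,780.03 → $0.00
Balance reaches $0.00 in quarter 4.

4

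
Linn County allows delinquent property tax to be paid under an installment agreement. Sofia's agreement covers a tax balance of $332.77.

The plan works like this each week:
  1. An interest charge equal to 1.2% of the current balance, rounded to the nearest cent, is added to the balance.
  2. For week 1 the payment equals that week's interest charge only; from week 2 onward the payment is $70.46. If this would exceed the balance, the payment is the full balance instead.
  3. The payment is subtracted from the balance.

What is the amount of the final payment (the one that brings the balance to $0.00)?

Week 1: $332.77 +$3.99 interest = $336.76; pay $3.99 → $332.77
Week 2: $332.77 +$3.99 interest = $336.76; pay $70.46 → $266.30
Week 3: $266.30 +$3.20 interest = $269.50; pay $70.46 → $199.04
Week 4: $199.04 +$2.39 interest = $201.43; pay $70.46 → $130.97
Week 5: $130.97 +$1.57 interest = $132.54; pay $70.46 → $62.08
Week 6: $62.08 +$0.74 interest = $62.82; pay $62.82 → $0.00

$62.82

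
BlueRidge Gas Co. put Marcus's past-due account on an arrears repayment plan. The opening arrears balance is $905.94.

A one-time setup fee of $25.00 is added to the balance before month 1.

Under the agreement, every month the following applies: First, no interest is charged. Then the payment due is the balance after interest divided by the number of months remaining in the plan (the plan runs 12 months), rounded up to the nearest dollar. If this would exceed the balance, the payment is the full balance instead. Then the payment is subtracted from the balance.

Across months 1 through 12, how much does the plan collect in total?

Month 1: $930.94 − $78.00 → $852.94
Month 2: $852.94 − $78.00 → $774.94
Month 3: $774.94 − $78.00 → $696.94
Month 4: $696.94 − $78.00 → $618.94
Month 5: $618.94 − $78.00 → $540.94
Month 6: $540.94 − $78.00 → $462.94
Month 7: $462.94 − $78.00 → $384.94
Month 8: $384.94 − $77.00 → $307.94
Month 9: $307.94 − $77.00 → $230.94
Month 10: $230.94 − $77.00 → $153.94
Month 11: $153.94 − $77.00 → $76.94
Month 12: $76.94 − $76.94 → $0.00
Total paid: $930.94

$930.94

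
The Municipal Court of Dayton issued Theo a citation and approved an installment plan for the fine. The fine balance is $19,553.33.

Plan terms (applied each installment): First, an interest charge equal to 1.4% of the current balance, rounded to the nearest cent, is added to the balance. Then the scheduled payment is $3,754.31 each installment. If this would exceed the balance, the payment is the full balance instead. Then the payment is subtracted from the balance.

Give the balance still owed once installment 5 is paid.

$1,656.37

Installment 1: $19,553.33 +$273.75 interest = $19,827.08; pay $3,754.31 → $16,072.77
Installment 2: $16,072.77 +$225.02 interest = $16,297.79; pay $3,754.31 → $12,543.48
Installment 3: $12,543.48 +$175.61 interest = $12,719.09; pay $3,754.31 → $8,964.78
Installment 4: $8,964.78 +$125.51 interest = $9,090.29; pay $3,754.31 → $5,335.98
Installment 5: $5,335.98 +$74.70 interest = $5,410.68; pay $3,754.31 → $1,656.37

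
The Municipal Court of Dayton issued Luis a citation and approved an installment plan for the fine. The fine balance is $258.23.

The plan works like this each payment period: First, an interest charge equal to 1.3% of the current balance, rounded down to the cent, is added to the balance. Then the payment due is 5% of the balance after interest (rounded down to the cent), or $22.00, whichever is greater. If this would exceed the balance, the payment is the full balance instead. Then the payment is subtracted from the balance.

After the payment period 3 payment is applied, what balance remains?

$201.55

Payment period 1: opening $258.23; interest $3.35 → $261.58; payment $22.00; balance $239.58
Payment period 2: opening $239.58; interest $3.11 → $242.69; payment $22.00; balance $220.69
Payment period 3: opening $220.69; interest $2.86 → $223.55; payment $22.00; balance $201.55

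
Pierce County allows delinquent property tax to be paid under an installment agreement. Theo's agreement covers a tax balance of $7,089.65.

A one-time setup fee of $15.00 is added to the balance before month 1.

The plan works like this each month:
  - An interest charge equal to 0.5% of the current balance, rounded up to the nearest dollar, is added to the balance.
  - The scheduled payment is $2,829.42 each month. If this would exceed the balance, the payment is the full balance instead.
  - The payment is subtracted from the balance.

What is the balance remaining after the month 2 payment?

Month 1: opening $7,104.65; interest $36.00 → $7,140.65; payment $2,829.42; balance $4,311.23
Month 2: opening $4,311.23; interest $22.00 → $4,333.23; payment $2,829.42; balance $1,503.81

$1,503.81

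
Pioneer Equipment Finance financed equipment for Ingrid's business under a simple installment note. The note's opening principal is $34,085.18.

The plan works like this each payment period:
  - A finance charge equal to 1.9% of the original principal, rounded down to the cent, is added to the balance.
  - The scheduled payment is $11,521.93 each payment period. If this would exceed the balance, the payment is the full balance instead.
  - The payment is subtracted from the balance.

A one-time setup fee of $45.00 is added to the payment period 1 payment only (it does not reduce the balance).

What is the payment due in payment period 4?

Payment period 1: $34,085.18 +$647.61 interest = $34,732.79; pay $11,521.93 (+ $45.00 fee) → $23,210.86
Payment period 2: $23,210.86 +$647.61 interest = $23,858.47; pay $11,521.93 → $12,336.54
Payment period 3: $12,336.54 +$647.61 interest = $12,984.15; pay $11,521.93 → $1,462.22
Payment period 4: $1,462.22 +$647.61 interest = $2,109.83; pay $2,109.83 → $0.00

$2,109.83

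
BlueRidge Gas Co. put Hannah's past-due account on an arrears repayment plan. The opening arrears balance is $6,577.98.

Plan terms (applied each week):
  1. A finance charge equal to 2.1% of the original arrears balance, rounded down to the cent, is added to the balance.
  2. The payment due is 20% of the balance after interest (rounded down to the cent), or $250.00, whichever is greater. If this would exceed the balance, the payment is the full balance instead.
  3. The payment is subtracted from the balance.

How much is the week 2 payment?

$1,102.20

Week 1: opening $6,577.98; interest $138.13 → $6,716.11; payment $1,343.22; balance $5,372.89
Week 2: opening $5,372.89; interest $138.13 → $5,511.02; payment $1,102.20; balance $4,408.82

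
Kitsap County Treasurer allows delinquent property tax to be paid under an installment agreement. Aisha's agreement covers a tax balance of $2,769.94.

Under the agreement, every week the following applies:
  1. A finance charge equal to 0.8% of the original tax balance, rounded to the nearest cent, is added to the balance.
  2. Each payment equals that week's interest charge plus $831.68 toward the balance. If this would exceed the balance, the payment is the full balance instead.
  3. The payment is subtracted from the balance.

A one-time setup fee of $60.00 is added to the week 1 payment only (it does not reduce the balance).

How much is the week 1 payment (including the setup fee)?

$913.84

# | Opening | Interest | Payment | Fee | End bal
1 | $2,769.94 | $22.16 | $853.84 | $60.00 | $1,938.26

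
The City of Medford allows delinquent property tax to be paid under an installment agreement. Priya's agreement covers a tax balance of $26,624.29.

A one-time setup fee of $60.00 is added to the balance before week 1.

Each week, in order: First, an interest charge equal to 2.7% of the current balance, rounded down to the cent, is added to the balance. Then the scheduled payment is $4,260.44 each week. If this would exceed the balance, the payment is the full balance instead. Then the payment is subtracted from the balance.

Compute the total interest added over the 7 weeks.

# | Opening | Interest | Payment | End bal
1 | $26,684.29 | $720.47 | $4,260.44 | $23,144.32
2 | $23,144.32 | $624.89 | $4,260.44 | $19,508.77
3 | $19,508.77 | $526.73 | $4,260.44 | $15,775.06
4 | $15,775.06 | $425.92 | $4,260.44 | $11,940.54
5 | $11,940.54 | $322.39 | $4,260.44 | $8,002.49
6 | $8,002.49 | $216.06 | $4,260.44 | $3,958.11
7 | $3,958.11 | $106.86 | $4,064.97 | $0.00
Total interest: $720.47 + $624.89 + $526.73 + $425.92 + $322.39 + $216.06 + $106.86 = $2,943.32

$2,943.32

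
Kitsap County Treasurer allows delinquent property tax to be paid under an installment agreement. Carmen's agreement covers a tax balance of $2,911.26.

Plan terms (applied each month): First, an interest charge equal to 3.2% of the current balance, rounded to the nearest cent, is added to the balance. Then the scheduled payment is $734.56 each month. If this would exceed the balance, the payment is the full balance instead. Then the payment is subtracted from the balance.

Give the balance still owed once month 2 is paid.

Month 1: $2,911.26 +$93.16 interest = $3,004.42; pay $734.56 → $2,269.86
Month 2: $2,269.86 +$72.64 interest = $2,342.50; pay $734.56 → $1,607.94

$1,607.94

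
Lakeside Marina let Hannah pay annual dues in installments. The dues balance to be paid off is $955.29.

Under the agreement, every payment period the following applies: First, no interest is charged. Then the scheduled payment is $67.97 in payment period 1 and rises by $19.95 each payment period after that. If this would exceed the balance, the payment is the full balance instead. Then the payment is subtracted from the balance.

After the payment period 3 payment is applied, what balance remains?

$691.53

Payment period 1: $955.29 − $67.97 → $887.32
Payment period 2: $887.32 − $87.92 → $799.40
Payment period 3: $799.40 − $107.87 → $691.53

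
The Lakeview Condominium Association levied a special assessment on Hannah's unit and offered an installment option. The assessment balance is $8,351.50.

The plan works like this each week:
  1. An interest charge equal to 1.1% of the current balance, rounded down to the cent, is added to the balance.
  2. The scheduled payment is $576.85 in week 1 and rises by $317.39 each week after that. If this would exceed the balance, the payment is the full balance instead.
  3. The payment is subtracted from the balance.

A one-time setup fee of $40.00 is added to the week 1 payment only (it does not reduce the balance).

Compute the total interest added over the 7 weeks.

# | Opening | Interest | Payment | Fee | End bal
1 | $8,351.50 | $91.86 | $576.85 | $40.00 | $7,866.51
2 | $7,866.51 | $86.53 | $894.24 | — | $7,058.80
3 | $7,058.80 | $77.64 | $1,211.63 | — | $5,924.81
4 | $5,924.81 | $65.17 | $1,529.02 | — | $4,460.96
5 | $4,460.96 | $49.07 | $1,846.41 | — | $2,663.62
6 | $2,663.62 | $29.29 | $2,163.80 | — | $529.11
7 | $529.11 | $5.82 | $534.93 | — | $0.00
Total interest: $91.86 + $86.53 + $77.64 + $65.17 + $49.07 + $29.29 + $5.82 = $405.38

$405.38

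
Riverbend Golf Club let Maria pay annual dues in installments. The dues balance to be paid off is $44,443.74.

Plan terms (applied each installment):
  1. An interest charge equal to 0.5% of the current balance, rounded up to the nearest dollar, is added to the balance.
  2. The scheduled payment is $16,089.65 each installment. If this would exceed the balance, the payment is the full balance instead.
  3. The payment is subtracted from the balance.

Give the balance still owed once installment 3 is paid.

$0.00

Installment 1: opening $44,443.74; interest $223.00 → $44,666.74; payment $16,089.65; balance $28,577.09
Installment 2: opening $28,577.09; interest $143.00 → $28,720.09; payment $16,089.65; balance $12,630.44
Installment 3: opening $12,630.44; interest $64.00 → $12,694.44; payment $12,694.44; balance $0.00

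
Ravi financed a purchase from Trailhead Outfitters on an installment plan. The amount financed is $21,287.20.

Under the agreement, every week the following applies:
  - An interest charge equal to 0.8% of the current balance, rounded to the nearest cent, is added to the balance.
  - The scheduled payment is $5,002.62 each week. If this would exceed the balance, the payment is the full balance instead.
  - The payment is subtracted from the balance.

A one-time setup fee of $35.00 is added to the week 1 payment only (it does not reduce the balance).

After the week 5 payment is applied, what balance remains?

$0.00

Week 1: opening $21,287.20; interest $170.30 → $21,457.50; payment $5,002.62 (+ $35.00 fee); balance $16,454.88
Week 2: opening $16,454.88; interest $131.64 → $16,586.52; payment $5,002.62; balance $11,583.90
Week 3: opening $11,583.90; interest $92.67 → $11,676.57; payment $5,002.62; balance $6,673.95
Week 4: opening $6,673.95; interest $53.39 → $6,727.34; payment $5,002.62; balance $1,724.72
Week 5: opening $1,724.72; interest $13.80 → $1,738.52; payment $1,738.52; balance $0.00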